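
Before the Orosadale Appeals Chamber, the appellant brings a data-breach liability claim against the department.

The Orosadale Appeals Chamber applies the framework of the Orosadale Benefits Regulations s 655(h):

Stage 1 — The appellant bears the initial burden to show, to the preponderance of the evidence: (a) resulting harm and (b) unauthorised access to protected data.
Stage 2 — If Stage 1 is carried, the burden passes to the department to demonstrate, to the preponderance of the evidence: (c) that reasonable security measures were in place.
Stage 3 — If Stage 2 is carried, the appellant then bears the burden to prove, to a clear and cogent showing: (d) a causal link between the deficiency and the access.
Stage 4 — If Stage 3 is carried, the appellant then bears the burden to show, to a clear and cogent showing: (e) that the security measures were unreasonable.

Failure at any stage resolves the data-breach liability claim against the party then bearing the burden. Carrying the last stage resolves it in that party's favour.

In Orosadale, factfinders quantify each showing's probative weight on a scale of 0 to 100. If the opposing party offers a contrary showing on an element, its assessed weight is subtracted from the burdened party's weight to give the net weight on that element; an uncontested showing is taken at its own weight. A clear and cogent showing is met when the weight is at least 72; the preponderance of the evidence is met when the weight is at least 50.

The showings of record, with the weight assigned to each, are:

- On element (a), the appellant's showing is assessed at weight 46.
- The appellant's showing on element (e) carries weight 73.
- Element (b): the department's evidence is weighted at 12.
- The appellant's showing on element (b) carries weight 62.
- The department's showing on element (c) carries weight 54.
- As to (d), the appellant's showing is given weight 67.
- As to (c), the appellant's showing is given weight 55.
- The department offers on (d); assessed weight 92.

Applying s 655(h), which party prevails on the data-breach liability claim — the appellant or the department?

department

Stage 1 — burden on appellant; standard: the preponderance of the evidence (weight is at least 50).
    (a): 46 < 50 [not met]
    (b): 62 − 12 = 50 ≥ 50 [met]
  The appellant does not carry Stage 1.
The department prevails.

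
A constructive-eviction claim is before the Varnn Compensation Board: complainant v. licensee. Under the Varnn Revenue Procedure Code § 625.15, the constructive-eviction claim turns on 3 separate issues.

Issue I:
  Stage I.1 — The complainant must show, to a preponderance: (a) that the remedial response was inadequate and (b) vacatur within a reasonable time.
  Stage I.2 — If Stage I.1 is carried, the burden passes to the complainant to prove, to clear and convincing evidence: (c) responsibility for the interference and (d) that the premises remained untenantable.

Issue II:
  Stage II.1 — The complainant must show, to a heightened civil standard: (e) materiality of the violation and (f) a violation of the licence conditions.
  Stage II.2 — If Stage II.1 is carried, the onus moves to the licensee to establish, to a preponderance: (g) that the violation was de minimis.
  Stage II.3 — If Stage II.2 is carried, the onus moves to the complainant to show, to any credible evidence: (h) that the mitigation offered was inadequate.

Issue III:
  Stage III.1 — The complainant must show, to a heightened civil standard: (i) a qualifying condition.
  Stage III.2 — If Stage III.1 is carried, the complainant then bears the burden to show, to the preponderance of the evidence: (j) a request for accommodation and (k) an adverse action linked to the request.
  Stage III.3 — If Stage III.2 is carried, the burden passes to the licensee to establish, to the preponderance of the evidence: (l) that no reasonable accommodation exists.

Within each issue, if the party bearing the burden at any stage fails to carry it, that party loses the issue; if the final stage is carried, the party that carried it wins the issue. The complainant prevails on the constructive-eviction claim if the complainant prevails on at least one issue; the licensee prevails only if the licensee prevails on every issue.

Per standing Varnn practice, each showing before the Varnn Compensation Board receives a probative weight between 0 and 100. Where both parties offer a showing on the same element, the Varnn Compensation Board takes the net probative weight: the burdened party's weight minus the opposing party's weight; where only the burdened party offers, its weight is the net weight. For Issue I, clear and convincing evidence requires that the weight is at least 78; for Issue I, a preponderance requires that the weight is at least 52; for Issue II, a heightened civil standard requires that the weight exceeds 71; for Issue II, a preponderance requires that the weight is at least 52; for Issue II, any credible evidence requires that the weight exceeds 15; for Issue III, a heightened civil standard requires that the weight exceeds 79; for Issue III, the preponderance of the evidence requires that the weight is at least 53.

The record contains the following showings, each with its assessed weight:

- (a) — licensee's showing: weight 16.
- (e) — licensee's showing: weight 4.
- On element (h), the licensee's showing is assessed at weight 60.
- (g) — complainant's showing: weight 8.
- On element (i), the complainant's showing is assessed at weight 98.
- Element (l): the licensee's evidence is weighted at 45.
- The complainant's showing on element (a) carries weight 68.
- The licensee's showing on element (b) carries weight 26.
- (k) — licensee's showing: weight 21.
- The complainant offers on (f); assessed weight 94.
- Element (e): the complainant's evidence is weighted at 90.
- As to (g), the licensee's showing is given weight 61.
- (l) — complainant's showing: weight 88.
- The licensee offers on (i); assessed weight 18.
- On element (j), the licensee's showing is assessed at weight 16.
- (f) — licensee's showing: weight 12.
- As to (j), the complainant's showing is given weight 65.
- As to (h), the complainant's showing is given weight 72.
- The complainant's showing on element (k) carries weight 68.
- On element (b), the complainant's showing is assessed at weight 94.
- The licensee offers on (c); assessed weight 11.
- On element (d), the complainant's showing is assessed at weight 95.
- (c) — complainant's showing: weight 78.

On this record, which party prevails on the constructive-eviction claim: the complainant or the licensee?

— Issue I —
Stage I.1 (complainant, a preponderance, weight is at least 52): (a) net 68−16=52 ≥ 52 — meets; (b) net 94−26=68 ≥ 52 — meets.
  Stage I.1 carried; the burden remains with the complainant.
Stage I.2 (complainant, clear and convincing evidence, weight is at least 78): (c) net 78−11=67 < 78 — fails; (d) 95 ≥ 78 — meets.
  The complainant does not carry Stage I.2.
The analysis ends at Stage I.2; the licensee prevails on this issue.
— Issue II —
At Stage II.1 the complainant must meet a heightened civil standard (weight exceeds 71): on (e) the weight is 90 less the opposing 4 gives net 86, which does exceed 71, so (e) meets the standard; on (f) the weight is 94 less the opposing 12 gives net 82, > 71, so (f) meets the standard.
  Stage II.1 carried; the burden shifts to the licensee.
At Stage II.2 the licensee must meet a preponderance (weight is at least 52): on (g) the weight is 61 less the opposing 8 gives net 53, which does reach 52, so (g) meets the standard.
  All elements met. The burden passes to the complainant.
At Stage II.3 the complainant must meet any credible evidence (weight exceeds 15): on (h) the weight is 72 less the opposing 60 gives net 12, which does not exceed 15, so (h) does not meet the standard.
  Not every element is met, so the complainant fails to carry Stage II.3.
The analysis ends at Stage II.3; the licensee prevails on this issue.
— Issue III —
Stage III.1 (complainant, a heightened civil standard, weight exceeds 79): (i) net 98−18=80 > 79 — meets.
  All elements met. The complainant retains the burden for Stage III.2.
Stage III.2 (complainant, the preponderance of the evidence, weight is at least 53): (j) net 65−16=49 < 53 — fails; (k) net 68−21=47 < 53 — fails.
  Not every element is met, so the complainant fails to carry Stage III.2.
So the licensee prevails on this issue.
Per-issue: Issue I → licensee; Issue II → licensee; Issue III → licensee. The complainant must prevail on at least one issue; overall, the licensee prevails.

licensee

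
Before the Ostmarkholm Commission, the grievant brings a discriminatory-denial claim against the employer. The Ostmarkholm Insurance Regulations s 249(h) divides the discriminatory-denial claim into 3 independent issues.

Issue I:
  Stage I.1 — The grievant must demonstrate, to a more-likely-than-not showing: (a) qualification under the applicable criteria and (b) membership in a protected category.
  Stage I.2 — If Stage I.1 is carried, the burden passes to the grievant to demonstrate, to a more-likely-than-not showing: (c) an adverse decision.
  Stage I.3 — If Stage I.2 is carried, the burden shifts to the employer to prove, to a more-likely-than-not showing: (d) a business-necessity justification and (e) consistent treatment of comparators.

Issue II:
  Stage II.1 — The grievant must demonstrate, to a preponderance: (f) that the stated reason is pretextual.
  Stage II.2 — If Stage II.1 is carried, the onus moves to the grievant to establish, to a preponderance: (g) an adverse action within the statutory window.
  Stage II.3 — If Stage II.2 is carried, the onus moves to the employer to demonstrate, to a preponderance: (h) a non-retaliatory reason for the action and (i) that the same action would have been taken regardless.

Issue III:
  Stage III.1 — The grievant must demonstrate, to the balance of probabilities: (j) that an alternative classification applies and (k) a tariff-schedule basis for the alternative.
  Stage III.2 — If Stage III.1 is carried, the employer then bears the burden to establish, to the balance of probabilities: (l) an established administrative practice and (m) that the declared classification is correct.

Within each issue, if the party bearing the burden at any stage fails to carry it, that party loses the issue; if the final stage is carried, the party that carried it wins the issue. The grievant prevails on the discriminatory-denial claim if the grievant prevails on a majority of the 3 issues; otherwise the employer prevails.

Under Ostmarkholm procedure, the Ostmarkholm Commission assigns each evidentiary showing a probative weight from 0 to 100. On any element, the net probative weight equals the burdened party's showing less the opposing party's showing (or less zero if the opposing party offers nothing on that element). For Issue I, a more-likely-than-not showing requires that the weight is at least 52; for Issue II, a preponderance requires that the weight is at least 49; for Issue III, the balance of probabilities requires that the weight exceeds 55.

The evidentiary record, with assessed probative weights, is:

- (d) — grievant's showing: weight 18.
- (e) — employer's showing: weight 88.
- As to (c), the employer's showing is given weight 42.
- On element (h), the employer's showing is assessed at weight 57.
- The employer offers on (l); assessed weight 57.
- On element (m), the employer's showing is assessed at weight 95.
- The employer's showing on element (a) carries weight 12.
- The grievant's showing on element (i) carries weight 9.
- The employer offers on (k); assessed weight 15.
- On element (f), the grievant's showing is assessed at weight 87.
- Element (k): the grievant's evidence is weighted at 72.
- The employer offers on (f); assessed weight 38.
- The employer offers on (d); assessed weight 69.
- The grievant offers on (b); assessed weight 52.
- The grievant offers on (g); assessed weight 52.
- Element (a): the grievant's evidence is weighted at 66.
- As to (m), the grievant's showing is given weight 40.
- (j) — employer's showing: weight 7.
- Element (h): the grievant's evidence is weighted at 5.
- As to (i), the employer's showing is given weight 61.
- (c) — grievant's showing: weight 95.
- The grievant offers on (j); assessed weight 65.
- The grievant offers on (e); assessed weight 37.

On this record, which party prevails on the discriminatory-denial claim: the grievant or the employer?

— Issue I —
Stage I.1 — burden on grievant; standard: a more-likely-than-not showing (weight is at least 52).
    (a): 66 − 12 = 54 ≥ 52 [met]
    (b): 52 ≥ 52 [met]
  Stage I.1 is satisfied; the grievant continues to bear the burden.
Stage I.2 — burden on grievant; standard: a more-likely-than-not showing (weight is at least 52).
    (c): 95 − 42 = 53 ≥ 52 [met]
  Stage I.2 is satisfied; the onus moves to the employer.
Stage I.3 — burden on employer; standard: a more-likely-than-not showing (weight is at least 52).
    (d): 69 − 18 = 51 < 52 [not met]
    (e): 88 − 37 = 51 < 52 [not met]
  Stage I.3 not carried; the employer fails its burden.
The grievant prevails on this issue.
— Issue II —
At Stage II.1 the grievant must meet a preponderance (weight is at least 49): on (f) the weight is 87 less the opposing 38 gives net 49, which does reach 49, so (f) meets the standard.
  Stage II.1 carried; the burden remains with the grievant.
At Stage II.2 the grievant must meet a preponderance (weight is at least 49): on (g) the weight is 52, ≥ 49, so (g) meets the standard.
  Stage II.2 carried; the burden shifts to the employer.
At Stage II.3 the employer must meet a preponderance (weight is at least 49): on (h) the weight is 57 less the opposing 5 gives net 52, ≥ 49, so (h) meets the standard; on (i) the weight is 61 less the opposing 9 gives net 52, which does reach 49, so (i) meets the standard.
  The employer carries the last stage.
All stages carried — the employer prevails on this issue.
— Issue III —
Stage III.1 — burden on grievant; standard: the balance of probabilities (weight exceeds 55).
    (j): 65 − 7 = 58 > 55 [met]
    (k): 72 − 15 = 57 > 55 [met]
  All elements met. The burden passes to the employer.
Stage III.2 — burden on employer; standard: the balance of probabilities (weight exceeds 55).
    (l): 57 > 55 [met]
    (m): 95 − 40 = 55 ≤ 55 [not met]
  Not every element is met, so the employer fails to carry Stage III.2.
The grievant prevails on this issue.
Per-issue: Issue I → grievant; Issue II → employer; Issue III → grievant. The grievant must prevail on a majority of issues; overall, the grievant prevails.

grievant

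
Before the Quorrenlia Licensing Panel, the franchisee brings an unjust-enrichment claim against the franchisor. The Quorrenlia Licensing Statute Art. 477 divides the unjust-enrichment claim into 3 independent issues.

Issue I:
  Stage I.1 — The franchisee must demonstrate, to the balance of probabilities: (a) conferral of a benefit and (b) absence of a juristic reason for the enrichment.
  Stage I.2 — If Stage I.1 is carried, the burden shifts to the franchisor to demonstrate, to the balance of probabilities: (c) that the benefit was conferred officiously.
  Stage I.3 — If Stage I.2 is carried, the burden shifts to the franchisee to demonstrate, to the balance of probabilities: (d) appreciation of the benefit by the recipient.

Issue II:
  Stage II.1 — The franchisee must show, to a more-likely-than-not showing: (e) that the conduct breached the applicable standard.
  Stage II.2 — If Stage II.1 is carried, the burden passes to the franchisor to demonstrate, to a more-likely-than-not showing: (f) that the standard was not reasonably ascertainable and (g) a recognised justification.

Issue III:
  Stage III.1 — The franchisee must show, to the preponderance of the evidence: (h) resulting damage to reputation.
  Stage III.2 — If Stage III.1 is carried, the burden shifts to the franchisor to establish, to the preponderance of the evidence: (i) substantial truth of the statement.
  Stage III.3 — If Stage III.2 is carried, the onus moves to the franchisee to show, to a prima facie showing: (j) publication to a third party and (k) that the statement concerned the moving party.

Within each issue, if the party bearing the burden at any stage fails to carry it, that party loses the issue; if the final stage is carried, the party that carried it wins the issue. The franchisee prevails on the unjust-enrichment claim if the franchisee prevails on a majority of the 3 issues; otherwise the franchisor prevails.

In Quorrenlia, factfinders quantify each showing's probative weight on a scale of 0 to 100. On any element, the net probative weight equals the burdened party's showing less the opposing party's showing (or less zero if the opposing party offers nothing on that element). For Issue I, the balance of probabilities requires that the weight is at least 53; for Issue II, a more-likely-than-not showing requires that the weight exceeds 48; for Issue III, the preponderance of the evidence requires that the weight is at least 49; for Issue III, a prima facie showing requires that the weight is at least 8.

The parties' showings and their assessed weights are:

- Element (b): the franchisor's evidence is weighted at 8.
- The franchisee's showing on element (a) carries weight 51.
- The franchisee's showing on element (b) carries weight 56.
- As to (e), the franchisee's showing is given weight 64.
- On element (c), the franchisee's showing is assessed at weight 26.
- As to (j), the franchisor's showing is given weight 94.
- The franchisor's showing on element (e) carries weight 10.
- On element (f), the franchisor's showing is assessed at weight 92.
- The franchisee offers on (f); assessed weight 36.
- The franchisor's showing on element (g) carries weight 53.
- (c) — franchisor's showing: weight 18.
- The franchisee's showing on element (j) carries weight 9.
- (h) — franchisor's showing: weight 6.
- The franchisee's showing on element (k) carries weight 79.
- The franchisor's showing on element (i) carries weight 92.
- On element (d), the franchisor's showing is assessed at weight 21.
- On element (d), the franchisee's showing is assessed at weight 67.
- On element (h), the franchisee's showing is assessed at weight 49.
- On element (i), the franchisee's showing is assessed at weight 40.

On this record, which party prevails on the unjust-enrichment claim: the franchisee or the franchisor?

franchisor

— Issue I —
Stage I.1 — burden on franchisee; standard: the balance of probabilities (weight is at least 53).
    (a): 51 < 53 [not met]
    (b): 56 − 8 = 48 < 53 [not met]
  Not every element is met, so the franchisee fails to carry Stage I.1.
The franchisor prevails on this issue.
— Issue II —
At Stage II.1 the franchisee must meet a more-likely-than-not showing (weight exceeds 48): on (e) the weight is 64 less the opposing 10 gives net 54, > 48, so (e) meets the standard.
  The franchisee carries Stage II.1; the franchisor now bears the burden.
At Stage II.2 the franchisor must meet a more-likely-than-not showing (weight exceeds 48): on (f) the weight is 92 less the opposing 36 gives net 56, which does exceed 48, so (f) meets the standard; on (g) the weight is 53, which does exceed 48, so (g) meets the standard.
  All elements met at the final stage.
All stages carried — the franchisor prevails on this issue.
— Issue III —
At Stage III.1 the franchisee must meet the preponderance of the evidence (weight is at least 49): on (h) the weight is 49 less the opposing 6 gives net 43, which does not reach 49, so (h) does not meet the standard.
  The franchisee does not carry Stage III.1.
The analysis ends at Stage III.1; the franchisor prevails on this issue.
Per-issue: Issue I → franchisor; Issue II → franchisor; Issue III → franchisor. The franchisee must prevail on a majority of issues; overall, the franchisor prevails.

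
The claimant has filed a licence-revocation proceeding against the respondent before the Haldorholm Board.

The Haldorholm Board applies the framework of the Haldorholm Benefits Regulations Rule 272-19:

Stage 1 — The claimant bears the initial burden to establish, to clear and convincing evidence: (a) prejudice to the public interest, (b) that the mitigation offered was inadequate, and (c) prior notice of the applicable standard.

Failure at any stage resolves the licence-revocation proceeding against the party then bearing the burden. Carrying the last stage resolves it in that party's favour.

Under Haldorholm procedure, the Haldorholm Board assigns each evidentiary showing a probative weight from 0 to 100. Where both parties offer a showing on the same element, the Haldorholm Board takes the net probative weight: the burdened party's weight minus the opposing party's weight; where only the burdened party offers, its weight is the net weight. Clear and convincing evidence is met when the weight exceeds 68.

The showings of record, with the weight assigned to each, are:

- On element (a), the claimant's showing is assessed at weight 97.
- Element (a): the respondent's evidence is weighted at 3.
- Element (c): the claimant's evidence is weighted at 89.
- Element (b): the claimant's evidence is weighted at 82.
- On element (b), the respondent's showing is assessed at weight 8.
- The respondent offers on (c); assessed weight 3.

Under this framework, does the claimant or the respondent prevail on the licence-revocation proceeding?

Stage 1 — burden on claimant; standard: clear and convincing evidence (weight exceeds 68).
    (a): 97 − 3 = 94 > 68 [met]
    (b): 82 − 8 = 74 > 68 [met]
    (c): 89 − 3 = 86 > 68 [met]
  All elements met at the final stage.
Every stage carried; the claimant prevails.

claimant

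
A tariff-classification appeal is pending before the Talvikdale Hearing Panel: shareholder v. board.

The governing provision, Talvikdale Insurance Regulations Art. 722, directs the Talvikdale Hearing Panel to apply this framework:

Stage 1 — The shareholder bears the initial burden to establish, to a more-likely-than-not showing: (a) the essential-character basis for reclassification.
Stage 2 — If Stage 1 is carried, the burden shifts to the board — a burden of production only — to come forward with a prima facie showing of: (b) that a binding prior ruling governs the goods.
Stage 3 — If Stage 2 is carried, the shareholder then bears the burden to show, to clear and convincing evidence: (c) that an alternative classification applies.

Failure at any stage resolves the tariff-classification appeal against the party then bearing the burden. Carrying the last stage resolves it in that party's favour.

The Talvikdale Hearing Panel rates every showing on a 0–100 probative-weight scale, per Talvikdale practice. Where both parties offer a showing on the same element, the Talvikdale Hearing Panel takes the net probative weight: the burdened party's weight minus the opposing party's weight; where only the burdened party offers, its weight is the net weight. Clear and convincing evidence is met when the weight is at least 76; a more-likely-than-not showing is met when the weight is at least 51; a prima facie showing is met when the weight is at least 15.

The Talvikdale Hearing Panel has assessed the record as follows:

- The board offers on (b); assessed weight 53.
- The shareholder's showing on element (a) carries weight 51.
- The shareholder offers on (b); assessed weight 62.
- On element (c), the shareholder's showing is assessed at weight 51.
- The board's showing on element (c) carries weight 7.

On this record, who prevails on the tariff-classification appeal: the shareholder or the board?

At Stage 1 the shareholder must meet a more-likely-than-not showing (weight is at least 51): on (a) the weight is 51, which does reach 51, so (a) meets the standard.
  All elements met. The burden passes to the board.
At Stage 2 the board must meet a prima facie showing (weight is at least 15): on (b) the weight is 53 less the opposing 62 gives net -9, which does not reach 15, so (b) does not meet the standard.
  Not every element is met, so the board fails to carry Stage 2.
So the shareholder prevails.

shareholder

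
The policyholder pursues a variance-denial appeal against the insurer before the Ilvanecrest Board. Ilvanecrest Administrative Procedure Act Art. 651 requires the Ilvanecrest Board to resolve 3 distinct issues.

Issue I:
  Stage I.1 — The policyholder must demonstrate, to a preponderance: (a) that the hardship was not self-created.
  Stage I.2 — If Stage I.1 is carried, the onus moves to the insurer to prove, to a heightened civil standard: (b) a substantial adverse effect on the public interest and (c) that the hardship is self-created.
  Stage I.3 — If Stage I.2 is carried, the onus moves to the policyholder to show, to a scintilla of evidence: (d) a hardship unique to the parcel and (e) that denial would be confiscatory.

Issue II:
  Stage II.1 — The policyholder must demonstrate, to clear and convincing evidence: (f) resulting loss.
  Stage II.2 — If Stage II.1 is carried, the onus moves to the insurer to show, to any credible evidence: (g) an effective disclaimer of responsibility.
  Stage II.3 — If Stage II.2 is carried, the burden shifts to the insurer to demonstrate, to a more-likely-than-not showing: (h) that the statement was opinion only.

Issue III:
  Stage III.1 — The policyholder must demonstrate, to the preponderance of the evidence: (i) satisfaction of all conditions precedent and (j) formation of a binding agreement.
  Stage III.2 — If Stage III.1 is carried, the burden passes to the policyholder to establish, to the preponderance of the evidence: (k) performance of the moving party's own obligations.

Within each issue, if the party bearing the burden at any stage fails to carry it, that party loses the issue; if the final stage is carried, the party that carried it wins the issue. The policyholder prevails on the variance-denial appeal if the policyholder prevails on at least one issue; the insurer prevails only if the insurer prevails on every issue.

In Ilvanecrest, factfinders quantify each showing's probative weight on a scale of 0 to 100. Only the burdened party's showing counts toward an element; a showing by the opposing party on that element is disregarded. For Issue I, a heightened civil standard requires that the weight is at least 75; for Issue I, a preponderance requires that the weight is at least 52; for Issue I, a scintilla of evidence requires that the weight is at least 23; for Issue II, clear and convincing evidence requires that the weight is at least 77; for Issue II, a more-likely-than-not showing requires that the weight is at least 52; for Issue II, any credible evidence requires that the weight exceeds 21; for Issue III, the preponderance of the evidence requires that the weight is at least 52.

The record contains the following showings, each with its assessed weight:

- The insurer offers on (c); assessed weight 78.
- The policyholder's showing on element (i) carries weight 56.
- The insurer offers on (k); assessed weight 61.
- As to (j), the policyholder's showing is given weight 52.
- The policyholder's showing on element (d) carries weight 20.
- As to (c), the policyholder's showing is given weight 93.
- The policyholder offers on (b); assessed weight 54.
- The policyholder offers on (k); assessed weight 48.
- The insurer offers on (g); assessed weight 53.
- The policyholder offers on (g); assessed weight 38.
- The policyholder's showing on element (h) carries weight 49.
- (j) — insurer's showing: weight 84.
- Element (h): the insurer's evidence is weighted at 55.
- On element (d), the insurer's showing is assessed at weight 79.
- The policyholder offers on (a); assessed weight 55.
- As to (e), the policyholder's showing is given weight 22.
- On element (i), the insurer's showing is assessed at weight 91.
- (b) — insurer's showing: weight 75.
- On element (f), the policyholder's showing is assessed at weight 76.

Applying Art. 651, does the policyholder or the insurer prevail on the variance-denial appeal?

insurer

— Issue I —
At Stage I.1 the policyholder must meet a preponderance (weight is at least 52): on (a) the weight is 55, which does reach 52, so (a) meets the standard.
  The policyholder carries Stage I.1; the insurer now bears the burden.
At Stage I.2 the insurer must meet a heightened civil standard (weight is at least 75): on (b) the weight is 75 (the policyholder's 54 is given no effect), ≥ 75, so (b) meets the standard; on (c) the weight is 78 (the policyholder's 93 is given no effect), ≥ 75, so (c) meets the standard.
  The insurer carries Stage I.2; the policyholder now bears the burden.
At Stage I.3 the policyholder must meet a scintilla of evidence (weight is at least 23): on (d) the weight is 20 (the insurer's 79 is given no effect), < 23, so (d) does not meet the standard; on (e) the weight is 22, < 23, so (e) does not meet the standard.
  Stage I.3 not carried; the policyholder fails its burden.
The insurer prevails on this issue.
— Issue II —
At Stage II.1 the policyholder must meet clear and convincing evidence (weight is at least 77): on (f) the weight is 76, which does not reach 77, so (f) does not meet the standard.
  Stage II.1 not carried; the policyholder fails its burden.
So the insurer prevails on this issue.
— Issue III —
At Stage III.1 the policyholder must meet the preponderance of the evidence (weight is at least 52): on (i) the weight is 56 (the insurer's 91 is given no effect), ≥ 52, so (i) meets the standard; on (j) the weight is 52 (the insurer's 84 is given no effect), ≥ 52, so (j) meets the standard.
  All elements met. The policyholder retains the burden for Stage III.2.
At Stage III.2 the policyholder must meet the preponderance of the evidence (weight is at least 52): on (k) the weight is 48 (the insurer's 61 is given no effect), < 52, so (k) does not meet the standard.
  Stage III.2 not carried; the policyholder fails its burden.
The insurer prevails on this issue.
Per-issue: Issue I → insurer; Issue II → insurer; Issue III → insurer. The policyholder must prevail on at least one issue; overall, the insurer prevails.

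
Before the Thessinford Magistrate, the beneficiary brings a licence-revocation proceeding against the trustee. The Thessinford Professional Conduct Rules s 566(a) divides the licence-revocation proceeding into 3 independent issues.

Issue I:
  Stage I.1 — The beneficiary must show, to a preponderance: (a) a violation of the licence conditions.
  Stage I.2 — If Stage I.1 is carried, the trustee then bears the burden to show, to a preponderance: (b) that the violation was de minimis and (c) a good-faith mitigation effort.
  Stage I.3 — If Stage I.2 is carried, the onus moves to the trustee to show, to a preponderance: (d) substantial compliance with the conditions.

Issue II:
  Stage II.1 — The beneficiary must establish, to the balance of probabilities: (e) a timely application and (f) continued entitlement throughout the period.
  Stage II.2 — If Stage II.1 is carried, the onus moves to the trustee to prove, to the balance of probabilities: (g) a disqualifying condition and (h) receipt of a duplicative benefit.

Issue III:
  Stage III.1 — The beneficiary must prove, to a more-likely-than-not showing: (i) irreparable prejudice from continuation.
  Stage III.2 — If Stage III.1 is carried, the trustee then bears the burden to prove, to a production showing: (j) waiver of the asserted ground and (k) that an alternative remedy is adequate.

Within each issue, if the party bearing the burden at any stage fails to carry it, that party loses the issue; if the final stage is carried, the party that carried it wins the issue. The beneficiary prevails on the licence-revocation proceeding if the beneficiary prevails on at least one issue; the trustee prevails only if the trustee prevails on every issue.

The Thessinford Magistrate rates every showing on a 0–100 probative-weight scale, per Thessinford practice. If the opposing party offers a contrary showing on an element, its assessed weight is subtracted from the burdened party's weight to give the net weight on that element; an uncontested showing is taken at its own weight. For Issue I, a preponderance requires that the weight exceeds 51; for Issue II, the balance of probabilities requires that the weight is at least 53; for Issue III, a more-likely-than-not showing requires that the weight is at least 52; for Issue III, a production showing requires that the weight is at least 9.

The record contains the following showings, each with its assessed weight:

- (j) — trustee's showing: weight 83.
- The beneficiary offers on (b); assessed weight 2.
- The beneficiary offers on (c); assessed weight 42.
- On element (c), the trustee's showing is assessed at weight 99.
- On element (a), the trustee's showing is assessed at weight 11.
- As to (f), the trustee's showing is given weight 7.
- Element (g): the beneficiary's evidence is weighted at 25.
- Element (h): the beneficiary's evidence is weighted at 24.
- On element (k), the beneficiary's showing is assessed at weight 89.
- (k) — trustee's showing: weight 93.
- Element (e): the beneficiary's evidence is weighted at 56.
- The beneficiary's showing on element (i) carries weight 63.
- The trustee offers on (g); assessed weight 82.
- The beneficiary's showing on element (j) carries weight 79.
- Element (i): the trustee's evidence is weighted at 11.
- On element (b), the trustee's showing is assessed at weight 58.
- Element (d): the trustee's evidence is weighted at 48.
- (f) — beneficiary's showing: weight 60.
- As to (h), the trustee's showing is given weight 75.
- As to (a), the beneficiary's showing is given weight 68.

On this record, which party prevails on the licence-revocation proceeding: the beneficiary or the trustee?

— Issue I —
Stage I.1 (beneficiary, a preponderance, weight exceeds 51): (a) net 68−11=57 > 51 — meets.
  The beneficiary carries Stage I.1; the trustee now bears the burden.
Stage I.2 (trustee, a preponderance, weight exceeds 51): (b) net 58−2=56 > 51 — meets; (c) net 99−42=57 > 51 — meets.
  Stage I.2 carried; the burden remains with the trustee.
Stage I.3 (trustee, a preponderance, weight exceeds 51): (d) 48 ≤ 51 — fails.
  Not every element is met, so the trustee fails to carry Stage I.3.
The analysis ends at Stage I.3; the beneficiary prevails on this issue.
— Issue II —
Stage II.1 (beneficiary, the balance of probabilities, weight is at least 53): (e) 56 ≥ 53 — meets; (f) net 60−7=53 ≥ 53 — meets.
  The beneficiary carries Stage II.1; the trustee now bears the burden.
Stage II.2 (trustee, the balance of probabilities, weight is at least 53): (g) net 82−25=57 ≥ 53 — meets; (h) net 75−24=51 < 53 — fails.
  Not every element is met, so the trustee fails to carry Stage II.2.
The beneficiary prevails on this issue.
— Issue III —
At Stage III.1 the beneficiary must meet a more-likely-than-not showing (weight is at least 52): on (i) the weight is 63 less the opposing 11 gives net 52, ≥ 52, so (i) meets the standard.
  Stage III.1 carried; the burden shifts to the trustee.
At Stage III.2 the trustee must meet a production showing (weight is at least 9): on (j) the weight is 83 less the opposing 79 gives net 4, which does not reach 9, so (j) does not meet the standard; on (k) the weight is 93 less the opposing 89 gives net 4, < 9, so (k) does not meet the standard.
  The trustee does not carry Stage III.2.
So the beneficiary prevails on this issue.
Per-issue: Issue I → beneficiary; Issue II → beneficiary; Issue III → beneficiary. The beneficiary must prevail on at least one issue; overall, the beneficiary prevails.

beneficiary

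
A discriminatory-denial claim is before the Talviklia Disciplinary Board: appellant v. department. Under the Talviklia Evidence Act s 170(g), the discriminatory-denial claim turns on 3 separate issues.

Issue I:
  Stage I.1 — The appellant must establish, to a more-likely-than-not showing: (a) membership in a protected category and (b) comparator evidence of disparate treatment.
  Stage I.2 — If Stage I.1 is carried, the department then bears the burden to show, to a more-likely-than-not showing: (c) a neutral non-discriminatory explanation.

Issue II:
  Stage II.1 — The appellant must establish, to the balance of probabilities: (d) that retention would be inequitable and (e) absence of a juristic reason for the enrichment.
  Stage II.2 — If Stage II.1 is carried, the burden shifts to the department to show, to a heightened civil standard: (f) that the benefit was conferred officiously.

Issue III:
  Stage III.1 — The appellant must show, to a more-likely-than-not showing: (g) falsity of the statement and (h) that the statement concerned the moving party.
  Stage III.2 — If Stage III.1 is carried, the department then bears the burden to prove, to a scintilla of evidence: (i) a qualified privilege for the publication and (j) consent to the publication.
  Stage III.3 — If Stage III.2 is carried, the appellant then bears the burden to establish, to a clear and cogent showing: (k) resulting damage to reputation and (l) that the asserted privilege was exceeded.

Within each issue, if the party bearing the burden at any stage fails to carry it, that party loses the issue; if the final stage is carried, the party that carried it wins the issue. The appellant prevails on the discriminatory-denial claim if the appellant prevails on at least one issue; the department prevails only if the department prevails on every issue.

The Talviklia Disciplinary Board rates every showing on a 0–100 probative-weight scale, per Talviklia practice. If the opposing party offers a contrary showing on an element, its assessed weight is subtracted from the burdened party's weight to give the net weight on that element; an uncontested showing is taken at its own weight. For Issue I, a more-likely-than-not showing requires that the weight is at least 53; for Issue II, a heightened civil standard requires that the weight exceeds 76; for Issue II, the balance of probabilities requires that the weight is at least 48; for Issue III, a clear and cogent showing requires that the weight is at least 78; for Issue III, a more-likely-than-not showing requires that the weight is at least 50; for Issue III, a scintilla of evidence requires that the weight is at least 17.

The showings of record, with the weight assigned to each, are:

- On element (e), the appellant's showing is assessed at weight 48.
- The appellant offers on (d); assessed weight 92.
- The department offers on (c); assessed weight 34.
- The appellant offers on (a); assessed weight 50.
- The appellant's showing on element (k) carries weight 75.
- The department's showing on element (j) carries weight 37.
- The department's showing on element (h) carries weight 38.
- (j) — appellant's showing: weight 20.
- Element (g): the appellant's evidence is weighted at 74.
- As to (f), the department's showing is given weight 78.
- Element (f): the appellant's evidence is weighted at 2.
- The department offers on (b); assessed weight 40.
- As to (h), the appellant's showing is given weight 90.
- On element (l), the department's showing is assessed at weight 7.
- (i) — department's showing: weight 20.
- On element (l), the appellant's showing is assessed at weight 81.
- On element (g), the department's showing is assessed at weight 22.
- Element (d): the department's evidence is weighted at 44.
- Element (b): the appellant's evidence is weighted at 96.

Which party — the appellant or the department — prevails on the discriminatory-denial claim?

— Issue I —
Stage I.1 — burden on appellant; standard: a more-likely-than-not showing (weight is at least 53).
    (a): 50 < 53 [not met]
    (b): 96 − 40 = 56 ≥ 53 [met]
  The appellant does not carry Stage I.1.
So the department prevails on this issue.
— Issue II —
Stage II.1 — burden on appellant; standard: the balance of probabilities (weight is at least 48).
    (d): 92 − 44 = 48 ≥ 48 [met]
    (e): 48 ≥ 48 [met]
  Stage II.1 is satisfied; the onus moves to the department.
Stage II.2 — burden on department; standard: a heightened civil standard (weight exceeds 76).
    (f): 78 − 2 = 76 ≤ 76 [not met]
  Stage II.2 not carried; the department fails its burden.
The analysis ends at Stage II.2; the appellant prevails on this issue.
— Issue III —
At Stage III.1 the appellant must meet a more-likely-than-not showing (weight is at least 50): on (g) the weight is 74 less the opposing 22 gives net 52, which does reach 50, so (g) meets the standard; on (h) the weight is 90 less the opposing 38 gives net 52, ≥ 50, so (h) meets the standard.
  Stage III.1 carried; the burden shifts to the department.
At Stage III.2 the department must meet a scintilla of evidence (weight is at least 17): on (i) the weight is 20, ≥ 17, so (i) meets the standard; on (j) the weight is 37 less the opposing 20 gives net 17, ≥ 17, so (j) meets the standard.
  The department carries Stage III.2; the appellant now bears the burden.
At Stage III.3 the appellant must meet a clear and cogent showing (weight is at least 78): on (k) the weight is 75, < 78, so (k) does not meet the standard; on (l) the weight is 81 less the opposing 7 gives net 74, which does not reach 78, so (l) does not meet the standard.
  The appellant does not carry Stage III.3.
The department prevails on this issue.
Per-issue: Issue I → department; Issue II → appellant; Issue III → department. The appellant must prevail on at least one issue; overall, the appellant prevails.

appellant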